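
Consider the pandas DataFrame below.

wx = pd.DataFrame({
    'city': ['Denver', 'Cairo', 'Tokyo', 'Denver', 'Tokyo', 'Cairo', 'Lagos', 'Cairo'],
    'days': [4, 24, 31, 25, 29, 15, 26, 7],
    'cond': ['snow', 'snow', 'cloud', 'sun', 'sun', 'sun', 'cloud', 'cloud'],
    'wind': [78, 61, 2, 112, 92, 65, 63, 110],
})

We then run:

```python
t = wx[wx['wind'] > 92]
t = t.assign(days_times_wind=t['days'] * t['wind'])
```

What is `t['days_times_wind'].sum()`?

3570

filter rows where wind > 92:
     city  days   cond  wind
3  Denver    25    sun   112
7   Cairo     7  cloud   110
add column days_times_wind = t['days'] * t['wind']:
     city  days   cond  wind  days_times_wind
3  Denver    25    sun   112             2800
7   Cairo     7  cloud   110              770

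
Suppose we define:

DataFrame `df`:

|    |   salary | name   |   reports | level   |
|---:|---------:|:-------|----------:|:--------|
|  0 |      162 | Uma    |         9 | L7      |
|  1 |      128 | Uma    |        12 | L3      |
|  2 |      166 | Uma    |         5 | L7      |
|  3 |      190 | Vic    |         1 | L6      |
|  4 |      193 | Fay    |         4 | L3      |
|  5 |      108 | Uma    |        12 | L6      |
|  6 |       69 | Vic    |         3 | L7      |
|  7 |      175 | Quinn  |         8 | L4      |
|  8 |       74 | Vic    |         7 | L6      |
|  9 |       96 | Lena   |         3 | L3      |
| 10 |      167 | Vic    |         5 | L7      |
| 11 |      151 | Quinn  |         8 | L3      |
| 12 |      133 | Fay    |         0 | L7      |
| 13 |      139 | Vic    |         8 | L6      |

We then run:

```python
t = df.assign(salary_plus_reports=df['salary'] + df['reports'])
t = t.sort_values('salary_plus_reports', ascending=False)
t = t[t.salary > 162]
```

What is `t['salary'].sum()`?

891

add column salary_plus_reports = df['salary'] + df['reports']:
    salary   name  reports level  salary_plus_reports
0      162    Uma        9    L7                  171
1      128    Uma       12    L3                  140
2      166    Uma        5    L7                  171
3      190    Vic        1    L6                  191
4      193    Fay        4    L3                  197
5      108    Uma       12    L6                  120
6       69    Vic        3    L7                   72
7      175  Quinn        8    L4                  183
8       74    Vic        7    L6                   81
9       96   Lena        3    L3                   99
10     167    Vic        5    L7                  172
11     151  Quinn        8    L3                  159
12     133    Fay        0    L7                  133
13     139    Vic        8    L6                  147
sort by salary_plus_reports descending:
    salary   name  reports level  salary_plus_reports
4      193    Fay        4    L3                  197
3      190    Vic        1    L6                  191
7      175  Quinn        8    L4                  183
10     167    Vic        5    L7                  172
0      162    Uma        9    L7                  171
2      166    Uma        5    L7                  171
11     151  Quinn        8    L3                  159
13     139    Vic        8    L6                  147
1      128    Uma       12    L3                  140
12     133    Fay        0    L7                  133
5      108    Uma       12    L6                  120
9       96   Lena        3    L3                   99
8       74    Vic        7    L6                   81
6       69    Vic        3    L7                   72
filter rows where salary > 162:
    salary   name  reports level  salary_plus_reports
4      193    Fay        4    L3                  197
3      190    Vic        1    L6                  191
7      175  Quinn        8    L4                  183
10     167    Vic        5    L7                  172
2      166    Uma        5    L7                  171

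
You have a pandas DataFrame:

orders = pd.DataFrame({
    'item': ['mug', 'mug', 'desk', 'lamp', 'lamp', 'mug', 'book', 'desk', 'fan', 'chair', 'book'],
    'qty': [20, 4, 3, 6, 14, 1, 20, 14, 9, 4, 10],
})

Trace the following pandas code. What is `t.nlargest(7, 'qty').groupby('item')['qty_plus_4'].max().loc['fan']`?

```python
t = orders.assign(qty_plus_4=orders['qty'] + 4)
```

13

add column qty_plus_4 = orders['qty'] + 4:
     item  qty  qty_plus_4
0     mug   20          24
1     mug    4           8
2    desk    3           7
3    lamp    6          10
4    lamp   14          18
5     mug    1           5
6    book   20          24
7    desk   14          18
8     fan    9          13
9   chair    4           8
10   book   10          14
take 7 rows with largest qty:
    item  qty  qty_plus_4
0    mug   20          24
6   book   20          24
4   lamp   14          18
7   desk   14          18
10  book   10          14
8    fan    9          13
3   lamp    6          10
group by item, max of qty_plus_4:
item
book    24
desk    18
fan     13
lamp    18
mug     24
Name: qty_plus_4, dtype: int64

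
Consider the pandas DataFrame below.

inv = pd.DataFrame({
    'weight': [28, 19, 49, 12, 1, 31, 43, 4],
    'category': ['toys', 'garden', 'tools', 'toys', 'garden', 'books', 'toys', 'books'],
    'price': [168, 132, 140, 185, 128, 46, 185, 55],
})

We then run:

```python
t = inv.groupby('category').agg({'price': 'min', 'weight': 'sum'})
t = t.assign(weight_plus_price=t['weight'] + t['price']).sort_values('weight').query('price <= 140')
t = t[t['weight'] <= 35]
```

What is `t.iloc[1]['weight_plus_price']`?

81

group by category: min(price), sum(weight):
          price  weight
category               
books        46      35
garden      128      20
tools       140      49
toys        168      83
add column weight_plus_price = t['weight'] + t['price']:
          price  weight  weight_plus_price
category                                  
books        46      35                 81
garden      128      20                148
tools       140      49                189
toys        168      83                251
sort by weight:
          price  weight  weight_plus_price
category                                  
garden      128      20                148
books        46      35                 81
tools       140      49                189
toys        168      83                251
filter rows where price <= 140:
          price  weight  weight_plus_price
category                                  
garden      128      20                148
books        46      35                 81
tools       140      49                189
filter rows where weight <= 35:
          price  weight  weight_plus_price
category                                  
garden      128      20                148
books        46      35                 81
So iloc[1]['weight_plus_price'] = 81.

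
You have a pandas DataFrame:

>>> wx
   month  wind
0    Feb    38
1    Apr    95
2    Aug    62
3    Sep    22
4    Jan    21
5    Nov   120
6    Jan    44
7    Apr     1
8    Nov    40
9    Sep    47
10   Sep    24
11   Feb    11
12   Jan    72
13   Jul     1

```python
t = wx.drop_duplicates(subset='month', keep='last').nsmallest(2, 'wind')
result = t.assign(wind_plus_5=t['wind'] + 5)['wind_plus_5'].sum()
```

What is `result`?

drop duplicate month (keep=last):
   month  wind
2    Aug    62
7    Apr     1
8    Nov    40
10   Sep    24
11   Feb    11
12   Jan    72
13   Jul     1
take 2 rows with smallest wind:
   month  wind
7    Apr     1
13   Jul     1
add column wind_plus_5 = t['wind'] + 5:
   month  wind  wind_plus_5
7    Apr     1            6
13   Jul     1            6
So sum() = 12.

12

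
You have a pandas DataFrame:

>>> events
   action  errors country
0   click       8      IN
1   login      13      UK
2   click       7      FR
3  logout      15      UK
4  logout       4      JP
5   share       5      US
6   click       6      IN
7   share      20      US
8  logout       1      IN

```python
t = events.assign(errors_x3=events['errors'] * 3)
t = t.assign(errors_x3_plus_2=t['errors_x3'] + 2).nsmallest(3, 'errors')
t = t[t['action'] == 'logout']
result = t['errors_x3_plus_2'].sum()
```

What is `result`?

add column errors_x3 = events['errors'] * 3:
   action  errors country  errors_x3
0   click       8      IN         24
1   login      13      UK         39
2   click       7      FR         21
3  logout      15      UK         45
4  logout       4      JP         12
5   share       5      US         15
6   click       6      IN         18
7   share      20      US         60
8  logout       1      IN          3
add column errors_x3_plus_2 = t['errors_x3'] + 2:
   action  errors country  errors_x3  errors_x3_plus_2
0   click       8      IN         24                26
1   login      13      UK         39                41
2   click       7      FR         21                23
3  logout      15      UK         45                47
4  logout       4      JP         12                14
5   share       5      US         15                17
6   click       6      IN         18                20
7   share      20      US         60                62
8  logout       1      IN          3                 5
take 3 rows with smallest errors:
   action  errors country  errors_x3  errors_x3_plus_2
8  logout       1      IN          3                 5
4  logout       4      JP         12                14
5   share       5      US         15                17
filter rows where action == 'logout':
   action  errors country  errors_x3  errors_x3_plus_2
8  logout       1      IN          3                 5
4  logout       4      JP         12                14
Reading off the sum of column 'errors_x3_plus_2', we get 19.

19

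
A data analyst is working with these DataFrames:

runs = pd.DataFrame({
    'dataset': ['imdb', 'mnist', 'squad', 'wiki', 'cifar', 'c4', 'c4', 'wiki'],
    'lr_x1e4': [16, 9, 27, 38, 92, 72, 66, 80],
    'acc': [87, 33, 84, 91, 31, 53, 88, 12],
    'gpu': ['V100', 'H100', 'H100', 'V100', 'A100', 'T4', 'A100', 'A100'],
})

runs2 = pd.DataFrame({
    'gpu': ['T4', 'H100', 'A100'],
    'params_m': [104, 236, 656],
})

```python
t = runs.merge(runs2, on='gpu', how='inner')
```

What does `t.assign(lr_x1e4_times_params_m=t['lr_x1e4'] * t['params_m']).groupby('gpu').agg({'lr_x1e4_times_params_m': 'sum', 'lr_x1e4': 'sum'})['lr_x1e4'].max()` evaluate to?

merge on 'gpu' (how='inner') → 6 rows:
  dataset  lr_x1e4  acc   gpu  params_m
0   mnist        9   33  H100       236
1   squad       27   84  H100       236
2   cifar       92   31  A100       656
3      c4       72   53    T4       104
4      c4       66   88  A100       656
5    wiki       80   12  A100       656
add column lr_x1e4_times_params_m = t['lr_x1e4'] * t['params_m']:
  dataset  lr_x1e4  acc   gpu  params_m  lr_x1e4_times_params_m
0   mnist        9   33  H100       236                    2124
1   squad       27   84  H100       236                    6372
2   cifar       92   31  A100       656                   60352
3      c4       72   53    T4       104                    7488
4      c4       66   88  A100       656                   43296
5    wiki       80   12  A100       656                   52480
group by gpu: sum(lr_x1e4_times_params_m), sum(lr_x1e4):
      lr_x1e4_times_params_m  lr_x1e4
gpu                                  
A100                  156128      238
H100                    8496       36
T4                      7488       72
So max() = 238.

238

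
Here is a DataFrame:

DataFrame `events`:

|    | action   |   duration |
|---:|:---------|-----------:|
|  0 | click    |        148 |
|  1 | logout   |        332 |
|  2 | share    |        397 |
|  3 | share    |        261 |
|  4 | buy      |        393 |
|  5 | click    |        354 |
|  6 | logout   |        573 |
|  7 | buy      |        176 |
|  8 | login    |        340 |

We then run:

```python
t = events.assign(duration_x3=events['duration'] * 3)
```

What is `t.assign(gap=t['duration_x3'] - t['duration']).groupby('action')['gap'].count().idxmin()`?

add column duration_x3 = events['duration'] * 3:
   action  duration  duration_x3
0   click       148          444
1  logout       332          996
2   share       397         1191
3   share       261          783
4     buy       393         1179
5   click       354         1062
6  logout       573         1719
7     buy       176          528
8   login       340         1020
add column gap = t['duration_x3'] - t['duration']:
   action  duration  duration_x3   gap
0   click       148          444   296
1  logout       332          996   664
2   share       397         1191   794
3   share       261          783   522
4     buy       393         1179   786
5   click       354         1062   708
6  logout       573         1719  1146
7     buy       176          528   352
8   login       340         1020   680
group by action, count of gap:
action
buy       2
click     2
login     1
logout    2
share     2
Name: gap, dtype: int64

login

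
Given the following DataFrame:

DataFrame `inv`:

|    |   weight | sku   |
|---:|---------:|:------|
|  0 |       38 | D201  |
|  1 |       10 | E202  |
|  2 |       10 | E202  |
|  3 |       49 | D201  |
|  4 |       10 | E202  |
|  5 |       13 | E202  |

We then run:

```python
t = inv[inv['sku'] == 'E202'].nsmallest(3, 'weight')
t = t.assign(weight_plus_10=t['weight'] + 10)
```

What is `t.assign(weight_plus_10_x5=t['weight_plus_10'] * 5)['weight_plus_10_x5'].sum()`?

filter rows where sku == 'E202':
   weight   sku
1      10  E202
2      10  E202
4      10  E202
5      13  E202
take 3 rows with smallest weight:
   weight   sku
1      10  E202
2      10  E202
4      10  E202
add column weight_plus_10 = t['weight'] + 10:
   weight   sku  weight_plus_10
1      10  E202              20
2      10  E202              20
4      10  E202              20
add column weight_plus_10_x5 = t['weight_plus_10'] * 5:
   weight   sku  weight_plus_10  weight_plus_10_x5
1      10  E202              20                100
2      10  E202              20                100
4      10  E202              20                100

300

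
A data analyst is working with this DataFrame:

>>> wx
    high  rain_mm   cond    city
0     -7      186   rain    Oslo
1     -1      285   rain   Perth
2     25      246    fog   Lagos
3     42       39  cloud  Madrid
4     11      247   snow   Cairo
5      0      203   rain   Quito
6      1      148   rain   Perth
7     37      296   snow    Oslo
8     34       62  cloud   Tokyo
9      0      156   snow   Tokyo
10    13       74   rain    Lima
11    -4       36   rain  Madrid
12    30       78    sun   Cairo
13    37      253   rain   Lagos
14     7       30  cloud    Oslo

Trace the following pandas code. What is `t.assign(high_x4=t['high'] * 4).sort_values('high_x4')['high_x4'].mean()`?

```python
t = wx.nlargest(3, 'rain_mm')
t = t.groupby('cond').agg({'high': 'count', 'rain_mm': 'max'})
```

take 3 rows with largest rain_mm:
    high  rain_mm  cond   city
7     37      296  snow   Oslo
1     -1      285  rain  Perth
13    37      253  rain  Lagos
group by cond: count(high), max(rain_mm):
      high  rain_mm
cond               
rain     2      285
snow     1      296
add column high_x4 = t['high'] * 4:
      high  rain_mm  high_x4
cond                        
rain     2      285        8
snow     1      296        4
sort by high_x4:
      high  rain_mm  high_x4
cond                        
snow     1      296        4
rain     2      285        8

6.0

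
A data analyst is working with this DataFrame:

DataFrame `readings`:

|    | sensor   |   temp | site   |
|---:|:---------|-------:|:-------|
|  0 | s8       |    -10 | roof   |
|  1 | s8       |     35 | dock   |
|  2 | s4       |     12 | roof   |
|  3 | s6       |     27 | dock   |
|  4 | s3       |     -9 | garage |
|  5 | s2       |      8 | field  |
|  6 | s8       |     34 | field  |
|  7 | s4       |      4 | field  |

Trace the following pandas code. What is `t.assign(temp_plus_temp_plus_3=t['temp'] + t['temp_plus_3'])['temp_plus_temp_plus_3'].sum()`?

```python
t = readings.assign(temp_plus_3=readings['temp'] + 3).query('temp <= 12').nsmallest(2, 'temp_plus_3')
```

-32

add column temp_plus_3 = readings['temp'] + 3:
  sensor  temp    site  temp_plus_3
0     s8   -10    roof           -7
1     s8    35    dock           38
2     s4    12    roof           15
3     s6    27    dock           30
4     s3    -9  garage           -6
5     s2     8   field           11
6     s8    34   field           37
7     s4     4   field            7
filter rows where temp <= 12:
  sensor  temp    site  temp_plus_3
0     s8   -10    roof           -7
2     s4    12    roof           15
4     s3    -9  garage           -6
5     s2     8   field           11
7     s4     4   field            7
take 2 rows with smallest temp_plus_3:
  sensor  temp    site  temp_plus_3
0     s8   -10    roof           -7
4     s3    -9  garage           -6
add column temp_plus_temp_plus_3 = t['temp'] + t['temp_plus_3']:
  sensor  temp    site  temp_plus_3  temp_plus_temp_plus_3
0     s8   -10    roof           -7                    -17
4     s3    -9  garage           -6                    -15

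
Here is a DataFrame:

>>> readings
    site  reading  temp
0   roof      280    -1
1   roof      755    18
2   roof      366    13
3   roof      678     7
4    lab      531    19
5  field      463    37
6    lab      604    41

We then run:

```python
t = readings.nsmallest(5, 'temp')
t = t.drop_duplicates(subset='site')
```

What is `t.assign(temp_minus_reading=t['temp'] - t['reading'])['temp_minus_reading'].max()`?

-281

take 5 rows with smallest temp:
   site  reading  temp
0  roof      280    -1
3  roof      678     7
2  roof      366    13
1  roof      755    18
4   lab      531    19
drop duplicate site (keep=first):
   site  reading  temp
0  roof      280    -1
4   lab      531    19
add column temp_minus_reading = t['temp'] - t['reading']:
   site  reading  temp  temp_minus_reading
0  roof      280    -1                -281
4   lab      531    19                -512
Hence -281.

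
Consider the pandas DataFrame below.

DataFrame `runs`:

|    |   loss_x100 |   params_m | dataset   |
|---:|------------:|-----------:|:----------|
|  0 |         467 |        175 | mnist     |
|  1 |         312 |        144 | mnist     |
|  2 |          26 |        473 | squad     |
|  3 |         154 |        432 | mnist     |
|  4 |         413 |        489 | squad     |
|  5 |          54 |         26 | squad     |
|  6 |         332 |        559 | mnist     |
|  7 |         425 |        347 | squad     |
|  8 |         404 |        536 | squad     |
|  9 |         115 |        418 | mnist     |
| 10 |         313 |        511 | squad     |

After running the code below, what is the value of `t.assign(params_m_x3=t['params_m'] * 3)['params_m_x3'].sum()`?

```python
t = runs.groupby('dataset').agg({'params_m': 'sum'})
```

group by dataset, sum of params_m:
         params_m
dataset          
mnist        1728
squad        2382
add column params_m_x3 = t['params_m'] * 3:
         params_m  params_m_x3
dataset                       
mnist        1728         5184
squad        2382         7146

12330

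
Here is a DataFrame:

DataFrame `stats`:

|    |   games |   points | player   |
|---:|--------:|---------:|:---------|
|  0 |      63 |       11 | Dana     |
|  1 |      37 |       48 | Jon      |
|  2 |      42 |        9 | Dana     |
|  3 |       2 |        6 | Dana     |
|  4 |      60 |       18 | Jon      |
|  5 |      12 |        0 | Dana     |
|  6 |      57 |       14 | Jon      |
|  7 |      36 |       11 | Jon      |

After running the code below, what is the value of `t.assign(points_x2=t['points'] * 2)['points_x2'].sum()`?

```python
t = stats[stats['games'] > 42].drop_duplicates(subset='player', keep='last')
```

50

filter rows where games > 42:
   games  points player
0     63      11   Dana
4     60      18    Jon
6     57      14    Jon
drop duplicate player (keep=last):
   games  points player
0     63      11   Dana
6     57      14    Jon
add column points_x2 = t['points'] * 2:
   games  points player  points_x2
0     63      11   Dana         22
6     57      14    Jon         28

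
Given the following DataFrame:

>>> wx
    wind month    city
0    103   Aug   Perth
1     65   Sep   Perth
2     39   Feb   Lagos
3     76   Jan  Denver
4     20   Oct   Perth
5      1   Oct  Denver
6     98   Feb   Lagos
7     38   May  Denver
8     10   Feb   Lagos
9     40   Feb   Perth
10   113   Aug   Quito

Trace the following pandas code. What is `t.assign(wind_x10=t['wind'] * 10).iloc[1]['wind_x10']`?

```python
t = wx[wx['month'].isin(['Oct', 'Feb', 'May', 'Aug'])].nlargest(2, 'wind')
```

filter rows where month in ['Oct', 'Feb', 'May', 'Aug']:
    wind month    city
0    103   Aug   Perth
2     39   Feb   Lagos
4     20   Oct   Perth
5      1   Oct  Denver
6     98   Feb   Lagos
7     38   May  Denver
8     10   Feb   Lagos
9     40   Feb   Perth
10   113   Aug   Quito
take 2 rows with largest wind:
    wind month   city
10   113   Aug  Quito
0    103   Aug  Perth
add column wind_x10 = t['wind'] * 10:
    wind month   city  wind_x10
10   113   Aug  Quito      1130
0    103   Aug  Perth      1030
So iloc[1]['wind_x10'] = 1030.

1030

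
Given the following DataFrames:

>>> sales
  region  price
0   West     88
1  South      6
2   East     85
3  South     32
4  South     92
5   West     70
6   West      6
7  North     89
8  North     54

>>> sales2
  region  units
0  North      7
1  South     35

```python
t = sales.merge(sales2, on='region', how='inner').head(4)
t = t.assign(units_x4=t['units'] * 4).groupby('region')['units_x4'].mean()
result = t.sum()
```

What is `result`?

merge on 'region' (how='inner') → 5 rows:
  region  price  units
0  South      6     35
1  South     32     35
2  South     92     35
3  North     89      7
4  North     54      7
take first 4 rows:
  region  price  units
0  South      6     35
1  South     32     35
2  South     92     35
3  North     89      7
add column units_x4 = t['units'] * 4:
  region  price  units  units_x4
0  South      6     35       140
1  South     32     35       140
2  South     92     35       140
3  North     89      7        28
group by region, mean of units_x4:
region
North     28.0
South    140.0
Name: units_x4, dtype: float64
sum of the resulting series → 168.0

168.0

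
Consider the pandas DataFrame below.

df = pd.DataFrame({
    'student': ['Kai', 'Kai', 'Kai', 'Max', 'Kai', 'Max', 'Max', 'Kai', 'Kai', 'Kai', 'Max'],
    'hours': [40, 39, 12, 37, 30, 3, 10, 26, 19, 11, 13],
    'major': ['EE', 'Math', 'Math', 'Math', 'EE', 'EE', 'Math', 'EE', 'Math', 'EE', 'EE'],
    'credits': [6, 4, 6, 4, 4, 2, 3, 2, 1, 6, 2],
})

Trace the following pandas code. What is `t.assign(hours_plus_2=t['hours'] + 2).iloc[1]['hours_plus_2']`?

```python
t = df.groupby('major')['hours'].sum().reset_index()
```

group by major, sum of hours:
major
EE      123
Math    117
Name: hours, dtype: int64
reset_index():
  major  hours
0    EE    123
1  Math    117
add column hours_plus_2 = t['hours'] + 2:
  major  hours  hours_plus_2
0    EE    123           125
1  Math    117           119
value at position 1, column 'hours_plus_2' → 119

119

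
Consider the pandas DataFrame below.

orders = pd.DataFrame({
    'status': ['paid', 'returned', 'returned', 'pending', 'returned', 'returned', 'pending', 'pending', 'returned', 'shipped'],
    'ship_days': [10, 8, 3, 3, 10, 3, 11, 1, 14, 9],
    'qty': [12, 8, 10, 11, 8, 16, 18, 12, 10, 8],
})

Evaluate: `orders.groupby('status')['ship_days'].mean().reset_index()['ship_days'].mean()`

group by status, mean of ship_days:
status
paid        10.0
pending      5.0
returned     7.6
shipped      9.0
Name: ship_days, dtype: float64
reset_index():
     status  ship_days
0      paid       10.0
1   pending        5.0
2  returned        7.6
3   shipped        9.0
mean of column 'ship_days' → 7.9

7.9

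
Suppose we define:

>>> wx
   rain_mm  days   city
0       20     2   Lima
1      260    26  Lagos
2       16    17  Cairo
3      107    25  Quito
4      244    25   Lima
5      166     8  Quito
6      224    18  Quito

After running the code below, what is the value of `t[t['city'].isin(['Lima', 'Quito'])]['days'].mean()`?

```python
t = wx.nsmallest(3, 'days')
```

take 3 rows with smallest days:
   rain_mm  days   city
0       20     2   Lima
5      166     8  Quito
2       16    17  Cairo
filter rows where city in ['Lima', 'Quito']:
   rain_mm  days   city
0       20     2   Lima
5      166     8  Quito
Taking the mean of column 'days' gives 5.0.

5.0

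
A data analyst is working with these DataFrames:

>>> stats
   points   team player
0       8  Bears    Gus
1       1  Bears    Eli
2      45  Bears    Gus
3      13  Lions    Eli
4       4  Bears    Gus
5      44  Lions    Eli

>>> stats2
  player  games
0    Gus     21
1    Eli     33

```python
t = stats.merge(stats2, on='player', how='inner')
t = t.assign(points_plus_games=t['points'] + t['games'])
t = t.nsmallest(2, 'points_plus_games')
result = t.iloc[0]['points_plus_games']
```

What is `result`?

merge on 'player' (how='inner') → 6 rows:
   points   team player  games
0       8  Bears    Gus     21
1       1  Bears    Eli     33
2      45  Bears    Gus     21
3      13  Lions    Eli     33
4       4  Bears    Gus     21
5      44  Lions    Eli     33
add column points_plus_games = t['points'] + t['games']:
   points   team player  games  points_plus_games
0       8  Bears    Gus     21                 29
1       1  Bears    Eli     33                 34
2      45  Bears    Gus     21                 66
3      13  Lions    Eli     33                 46
4       4  Bears    Gus     21                 25
5      44  Lions    Eli     33                 77
take 2 rows with smallest points_plus_games:
   points   team player  games  points_plus_games
4       4  Bears    Gus     21                 25
0       8  Bears    Gus     21                 29
The value at position 0, column 'points_plus_games' is 25.

25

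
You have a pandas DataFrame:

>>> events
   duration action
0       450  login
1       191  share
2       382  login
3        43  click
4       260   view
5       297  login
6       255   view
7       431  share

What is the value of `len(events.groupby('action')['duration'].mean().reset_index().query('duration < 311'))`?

2

group by action, mean of duration:
action
click     43.000000
login    376.333333
share    311.000000
view     257.500000
Name: duration, dtype: float64
reset_index():
  action    duration
0  click   43.000000
1  login  376.333333
2  share  311.000000
3   view  257.500000
filter rows where duration < 311:
  action  duration
0  click      43.0
3   view     257.5
Finally, number of rows = 2.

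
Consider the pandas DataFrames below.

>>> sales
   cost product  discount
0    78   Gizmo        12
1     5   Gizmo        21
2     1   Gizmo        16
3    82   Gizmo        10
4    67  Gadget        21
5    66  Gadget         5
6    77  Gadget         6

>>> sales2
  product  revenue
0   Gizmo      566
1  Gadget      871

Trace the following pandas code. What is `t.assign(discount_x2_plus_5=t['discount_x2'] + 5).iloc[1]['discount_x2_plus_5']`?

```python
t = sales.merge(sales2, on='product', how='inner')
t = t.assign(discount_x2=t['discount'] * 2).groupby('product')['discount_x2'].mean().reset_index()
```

merge on 'product' (how='inner') → 7 rows:
   cost product  discount  revenue
0    78   Gizmo        12      566
1     5   Gizmo        21      566
2     1   Gizmo        16      566
3    82   Gizmo        10      566
4    67  Gadget        21      871
5    66  Gadget         5      871
6    77  Gadget         6      871
add column discount_x2 = t['discount'] * 2:
   cost product  discount  revenue  discount_x2
0    78   Gizmo        12      566           24
1     5   Gizmo        21      566           42
2     1   Gizmo        16      566           32
3    82   Gizmo        10      566           20
4    67  Gadget        21      871           42
5    66  Gadget         5      871           10
6    77  Gadget         6      871           12
group by product, mean of discount_x2:
product
Gadget    21.333333
Gizmo     29.500000
Name: discount_x2, dtype: float64
reset_index():
  product  discount_x2
0  Gadget    21.333333
1   Gizmo    29.500000
add column discount_x2_plus_5 = t['discount_x2'] + 5:
  product  discount_x2  discount_x2_plus_5
0  Gadget    21.333333           26.333333
1   Gizmo    29.500000           34.500000
Then the value at position 1, column 'discount_x2_plus_5': 34.5

34.5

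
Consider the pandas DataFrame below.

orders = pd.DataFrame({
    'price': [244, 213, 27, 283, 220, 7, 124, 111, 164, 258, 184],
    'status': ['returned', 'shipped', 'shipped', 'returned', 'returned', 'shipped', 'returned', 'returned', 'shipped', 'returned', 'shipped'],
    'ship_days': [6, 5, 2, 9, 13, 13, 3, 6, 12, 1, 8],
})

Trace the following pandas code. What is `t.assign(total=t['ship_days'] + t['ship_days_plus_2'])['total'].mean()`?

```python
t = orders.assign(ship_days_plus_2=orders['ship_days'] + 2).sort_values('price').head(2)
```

17.0

add column ship_days_plus_2 = orders['ship_days'] + 2:
    price    status  ship_days  ship_days_plus_2
0     244  returned          6                 8
1     213   shipped          5                 7
2      27   shipped          2                 4
3     283  returned          9                11
4     220  returned         13                15
5       7   shipped         13                15
6     124  returned          3                 5
7     111  returned          6                 8
8     164   shipped         12                14
9     258  returned          1                 3
10    184   shipped          8                10
sort by price:
    price    status  ship_days  ship_days_plus_2
5       7   shipped         13                15
2      27   shipped          2                 4
7     111  returned          6                 8
6     124  returned          3                 5
8     164   shipped         12                14
10    184   shipped          8                10
1     213   shipped          5                 7
4     220  returned         13                15
0     244  returned          6                 8
9     258  returned          1                 3
3     283  returned          9                11
take first 2 rows:
   price   status  ship_days  ship_days_plus_2
5      7  shipped         13                15
2     27  shipped          2                 4
add column total = t['ship_days'] + t['ship_days_plus_2']:
   price   status  ship_days  ship_days_plus_2  total
5      7  shipped         13                15     28
2     27  shipped          2                 4      6
The mean of column 'total' is 17.0.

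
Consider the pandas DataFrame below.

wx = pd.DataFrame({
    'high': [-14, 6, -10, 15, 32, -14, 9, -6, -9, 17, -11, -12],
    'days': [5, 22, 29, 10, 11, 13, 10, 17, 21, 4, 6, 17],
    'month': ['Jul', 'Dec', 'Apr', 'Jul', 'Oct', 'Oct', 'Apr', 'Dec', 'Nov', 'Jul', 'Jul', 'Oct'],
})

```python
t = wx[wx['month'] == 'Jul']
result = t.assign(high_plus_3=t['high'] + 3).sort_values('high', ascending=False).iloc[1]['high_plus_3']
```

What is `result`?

filter rows where month == 'Jul':
    high  days month
0    -14     5   Jul
3     15    10   Jul
9     17     4   Jul
10   -11     6   Jul
add column high_plus_3 = t['high'] + 3:
    high  days month  high_plus_3
0    -14     5   Jul          -11
3     15    10   Jul           18
9     17     4   Jul           20
10   -11     6   Jul           -8
sort by high descending:
    high  days month  high_plus_3
9     17     4   Jul           20
3     15    10   Jul           18
10   -11     6   Jul           -8
0    -14     5   Jul          -11
Taking the value at position 1, column 'high_plus_3' gives 18.

18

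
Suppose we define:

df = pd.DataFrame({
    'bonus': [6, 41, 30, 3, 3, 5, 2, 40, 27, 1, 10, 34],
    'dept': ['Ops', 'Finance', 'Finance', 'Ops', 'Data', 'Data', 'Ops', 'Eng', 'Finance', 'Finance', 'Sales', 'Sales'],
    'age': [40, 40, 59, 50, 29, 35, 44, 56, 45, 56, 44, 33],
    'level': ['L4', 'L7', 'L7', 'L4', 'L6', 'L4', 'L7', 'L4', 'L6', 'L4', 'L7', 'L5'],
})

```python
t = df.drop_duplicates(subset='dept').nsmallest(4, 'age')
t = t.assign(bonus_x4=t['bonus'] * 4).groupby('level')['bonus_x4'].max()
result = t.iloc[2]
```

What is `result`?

164

drop duplicate dept (keep=first):
    bonus     dept  age level
0       6      Ops   40    L4
1      41  Finance   40    L7
4       3     Data   29    L6
7      40      Eng   56    L4
10     10    Sales   44    L7
take 4 rows with smallest age:
    bonus     dept  age level
4       3     Data   29    L6
0       6      Ops   40    L4
1      41  Finance   40    L7
10     10    Sales   44    L7
add column bonus_x4 = t['bonus'] * 4:
    bonus     dept  age level  bonus_x4
4       3     Data   29    L6        12
0       6      Ops   40    L4        24
1      41  Finance   40    L7       164
10     10    Sales   44    L7        40
group by level, max of bonus_x4:
level
L4     24
L6     12
L7    164
Name: bonus_x4, dtype: int64
Then the value at position 2: 164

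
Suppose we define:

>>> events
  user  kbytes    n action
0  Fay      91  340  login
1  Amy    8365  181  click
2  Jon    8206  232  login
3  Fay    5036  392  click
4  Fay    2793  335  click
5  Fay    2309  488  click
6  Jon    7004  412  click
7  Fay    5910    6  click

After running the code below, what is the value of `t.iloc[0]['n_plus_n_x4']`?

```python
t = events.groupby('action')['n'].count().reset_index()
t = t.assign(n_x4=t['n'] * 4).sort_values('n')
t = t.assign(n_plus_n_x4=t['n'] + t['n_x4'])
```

group by action, count of n:
action
click    6
login    2
Name: n, dtype: int64
reset_index():
  action  n
0  click  6
1  login  2
add column n_x4 = t['n'] * 4:
  action  n  n_x4
0  click  6    24
1  login  2     8
sort by n:
  action  n  n_x4
1  login  2     8
0  click  6    24
add column n_plus_n_x4 = t['n'] + t['n_x4']:
  action  n  n_x4  n_plus_n_x4
1  login  2     8           10
0  click  6    24           30
value at position 0, column 'n_plus_n_x4' → 10

10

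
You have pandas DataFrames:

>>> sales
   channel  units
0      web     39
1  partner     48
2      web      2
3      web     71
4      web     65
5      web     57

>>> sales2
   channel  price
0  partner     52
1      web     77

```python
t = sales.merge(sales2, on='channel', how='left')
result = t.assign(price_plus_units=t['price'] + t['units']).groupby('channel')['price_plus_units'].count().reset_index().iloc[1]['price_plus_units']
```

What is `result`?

5

merge on 'channel' (how='left') → 6 rows:
   channel  units  price
0      web     39     77
1  partner     48     52
2      web      2     77
3      web     71     77
4      web     65     77
5      web     57     77
add column price_plus_units = t['price'] + t['units']:
   channel  units  price  price_plus_units
0      web     39     77               116
1  partner     48     52               100
2      web      2     77                79
3      web     71     77               148
4      web     65     77               142
5      web     57     77               134
group by channel, count of price_plus_units:
channel
partner    1
web        5
Name: price_plus_units, dtype: int64
reset_index():
   channel  price_plus_units
0  partner                 1
1      web                 5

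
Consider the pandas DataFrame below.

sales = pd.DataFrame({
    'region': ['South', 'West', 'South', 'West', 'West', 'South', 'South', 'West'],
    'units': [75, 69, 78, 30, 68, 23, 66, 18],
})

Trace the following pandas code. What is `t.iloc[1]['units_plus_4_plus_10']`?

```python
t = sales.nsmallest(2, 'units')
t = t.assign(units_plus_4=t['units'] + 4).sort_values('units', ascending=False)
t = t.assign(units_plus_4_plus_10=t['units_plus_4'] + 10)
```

take 2 rows with smallest units:
  region  units
7   West     18
5  South     23
add column units_plus_4 = t['units'] + 4:
  region  units  units_plus_4
7   West     18            22
5  South     23            27
sort by units descending:
  region  units  units_plus_4
5  South     23            27
7   West     18            22
add column units_plus_4_plus_10 = t['units_plus_4'] + 10:
  region  units  units_plus_4  units_plus_4_plus_10
5  South     23            27                    37
7   West     18            22                    32
Hence 32.

32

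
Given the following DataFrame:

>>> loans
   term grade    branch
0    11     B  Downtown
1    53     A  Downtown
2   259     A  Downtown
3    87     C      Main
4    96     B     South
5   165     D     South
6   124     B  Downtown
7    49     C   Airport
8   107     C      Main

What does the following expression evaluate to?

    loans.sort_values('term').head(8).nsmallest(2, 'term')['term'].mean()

sort by term:
   term grade    branch
0    11     B  Downtown
7    49     C   Airport
1    53     A  Downtown
3    87     C      Main
4    96     B     South
8   107     C      Main
6   124     B  Downtown
5   165     D     South
2   259     A  Downtown
take first 8 rows:
   term grade    branch
0    11     B  Downtown
7    49     C   Airport
1    53     A  Downtown
3    87     C      Main
4    96     B     South
8   107     C      Main
6   124     B  Downtown
5   165     D     South
take 2 rows with smallest term:
   term grade    branch
0    11     B  Downtown
7    49     C   Airport

30.0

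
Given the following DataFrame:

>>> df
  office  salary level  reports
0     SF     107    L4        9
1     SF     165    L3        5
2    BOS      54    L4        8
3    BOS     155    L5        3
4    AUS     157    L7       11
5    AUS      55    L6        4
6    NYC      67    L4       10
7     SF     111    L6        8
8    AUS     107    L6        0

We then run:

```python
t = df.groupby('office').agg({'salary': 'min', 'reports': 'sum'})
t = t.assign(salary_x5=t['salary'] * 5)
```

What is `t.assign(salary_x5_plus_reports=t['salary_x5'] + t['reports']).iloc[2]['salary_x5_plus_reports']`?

group by office: min(salary), sum(reports):
        salary  reports
office                 
AUS         55       15
BOS         54       11
NYC         67       10
SF         107       22
add column salary_x5 = t['salary'] * 5:
        salary  reports  salary_x5
office                            
AUS         55       15        275
BOS         54       11        270
NYC         67       10        335
SF         107       22        535
add column salary_x5_plus_reports = t['salary_x5'] + t['reports']:
        salary  reports  salary_x5  salary_x5_plus_reports
office                                                    
AUS         55       15        275                     290
BOS         54       11        270                     281
NYC         67       10        335                     345
SF         107       22        535                     557
Then the value at position 2, column 'salary_x5_plus_reports': 345

345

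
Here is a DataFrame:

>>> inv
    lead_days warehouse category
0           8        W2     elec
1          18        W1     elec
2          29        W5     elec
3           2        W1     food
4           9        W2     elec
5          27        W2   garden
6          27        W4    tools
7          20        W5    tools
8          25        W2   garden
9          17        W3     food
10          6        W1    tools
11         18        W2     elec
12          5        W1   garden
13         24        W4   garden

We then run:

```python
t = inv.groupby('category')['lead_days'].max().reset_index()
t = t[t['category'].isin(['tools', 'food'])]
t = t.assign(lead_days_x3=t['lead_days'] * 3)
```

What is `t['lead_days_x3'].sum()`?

132

group by category, max of lead_days:
category
elec      29
food      17
garden    27
tools     27
Name: lead_days, dtype: int64
reset_index():
  category  lead_days
0     elec         29
1     food         17
2   garden         27
3    tools         27
filter rows where category in ['tools', 'food']:
  category  lead_days
1     food         17
3    tools         27
add column lead_days_x3 = t['lead_days'] * 3:
  category  lead_days  lead_days_x3
1     food         17            51
3    tools         27            81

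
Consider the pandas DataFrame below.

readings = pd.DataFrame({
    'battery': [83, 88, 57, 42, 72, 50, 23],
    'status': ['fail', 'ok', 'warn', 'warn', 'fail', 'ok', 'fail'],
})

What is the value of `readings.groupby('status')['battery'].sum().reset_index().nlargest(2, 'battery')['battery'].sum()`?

group by status, sum of battery:
status
fail    178
ok      138
warn     99
Name: battery, dtype: int64
reset_index():
  status  battery
0   fail      178
1     ok      138
2   warn       99
take 2 rows with largest battery:
  status  battery
0   fail      178
1     ok      138
Finally, sum of column 'battery' = 316.

316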